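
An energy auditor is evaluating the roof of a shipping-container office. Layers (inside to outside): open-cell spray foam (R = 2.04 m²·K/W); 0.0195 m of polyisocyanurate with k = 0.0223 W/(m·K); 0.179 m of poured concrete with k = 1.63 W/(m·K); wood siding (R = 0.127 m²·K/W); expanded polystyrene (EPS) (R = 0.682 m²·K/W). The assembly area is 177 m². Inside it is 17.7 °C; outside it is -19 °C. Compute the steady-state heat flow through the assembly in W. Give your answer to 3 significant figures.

0.0195/0.0223 = 0.8744
0.179/1.63 = 0.1098
R_total = 2.04 + 0.8744 + 0.1098 + 0.127 + 0.682 = 3.833 m²·K/W
Q = A·ΔT/R = 177 × (17.7 − (-19)) / 3.833 = 1695 W

1690 W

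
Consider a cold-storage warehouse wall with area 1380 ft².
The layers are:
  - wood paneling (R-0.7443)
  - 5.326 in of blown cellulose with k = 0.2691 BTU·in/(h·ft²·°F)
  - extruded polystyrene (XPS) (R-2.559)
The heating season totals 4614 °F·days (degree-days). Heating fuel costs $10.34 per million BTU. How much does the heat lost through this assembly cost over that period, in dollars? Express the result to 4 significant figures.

68.42 dollars

5.326/0.2691 = 19.792
R_total = 0.7443 + 19.792 + 2.559 = 23.095 ft²·°F·h/BTU
E = A × HDD × 24 / R = 1380 × 4614 × 24 / 23.095 = 6616800 BTU
Cost = 6616800/10⁶ × 10.34 = $68.417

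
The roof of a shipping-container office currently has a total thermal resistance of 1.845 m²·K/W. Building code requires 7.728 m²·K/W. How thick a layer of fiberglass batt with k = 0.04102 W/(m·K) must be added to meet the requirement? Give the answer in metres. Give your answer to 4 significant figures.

ΔR = 7.728 − 1.845 = 5.883 m²·K/W
L = ΔR × k = 5.883 × 0.04102 = 0.24132 m

0.2413 m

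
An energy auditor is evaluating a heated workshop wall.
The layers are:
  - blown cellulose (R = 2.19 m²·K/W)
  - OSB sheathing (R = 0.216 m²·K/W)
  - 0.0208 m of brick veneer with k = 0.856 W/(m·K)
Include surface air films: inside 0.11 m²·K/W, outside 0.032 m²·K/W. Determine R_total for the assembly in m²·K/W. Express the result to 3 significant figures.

2.57 m²·K/W

0.0208/0.856 = 0.0243
R_total = 0.11 + 2.19 + 0.216 + 0.0243 + 0.032 = 2.572 m²·K/W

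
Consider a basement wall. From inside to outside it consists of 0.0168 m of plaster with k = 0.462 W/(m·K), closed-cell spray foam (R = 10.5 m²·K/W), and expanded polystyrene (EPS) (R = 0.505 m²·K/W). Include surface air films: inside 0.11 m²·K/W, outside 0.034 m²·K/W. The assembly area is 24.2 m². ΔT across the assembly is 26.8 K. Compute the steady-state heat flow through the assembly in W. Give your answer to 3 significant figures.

58.0 W

0.0168/0.462 = 0.03636
R_total = 0.11 + 0.03636 + 10.5 + 0.505 + 0.034 = 11.19 m²·K/W
Q = A·ΔT/R = 24.2 × 26.8 / 11.19 = 57.98 W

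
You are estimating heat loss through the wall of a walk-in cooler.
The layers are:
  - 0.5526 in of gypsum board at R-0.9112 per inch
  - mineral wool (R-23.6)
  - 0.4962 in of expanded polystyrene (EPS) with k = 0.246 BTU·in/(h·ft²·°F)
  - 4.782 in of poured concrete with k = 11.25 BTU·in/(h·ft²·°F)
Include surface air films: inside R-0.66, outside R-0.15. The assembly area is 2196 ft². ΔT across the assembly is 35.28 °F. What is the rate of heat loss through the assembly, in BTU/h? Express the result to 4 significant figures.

2832 BTU/h

0.5526 × 0.9112 = 0.50353
0.4962/0.246 = 2.0171
4.782/11.25 = 0.42507
R_total = 0.66 + 0.50353 + 23.6 + 2.0171 + 0.42507 + 0.15 = 27.356 ft²·°F·h/BTU
Q = A·ΔT/R = 2196 × 35.28 / 27.356 = 2832.1 BTU/h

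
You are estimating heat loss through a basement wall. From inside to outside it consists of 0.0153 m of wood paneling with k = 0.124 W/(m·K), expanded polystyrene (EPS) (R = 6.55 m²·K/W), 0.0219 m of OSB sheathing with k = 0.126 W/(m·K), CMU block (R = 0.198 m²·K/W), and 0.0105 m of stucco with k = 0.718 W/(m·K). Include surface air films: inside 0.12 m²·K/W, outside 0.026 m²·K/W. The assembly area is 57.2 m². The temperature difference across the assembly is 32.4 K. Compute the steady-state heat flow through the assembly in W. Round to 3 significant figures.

0.0153/0.124 = 0.1234
0.0219/0.126 = 0.1738
0.0105/0.718 = 0.01462
R_total = 0.12 + 0.1234 + 6.55 + 0.1738 + 0.198 + 0.01462 + 0.026 = 7.206 m²·K/W
Q = A·ΔT/R = 57.2 × 32.4 / 7.206 = 257.2 W

257 W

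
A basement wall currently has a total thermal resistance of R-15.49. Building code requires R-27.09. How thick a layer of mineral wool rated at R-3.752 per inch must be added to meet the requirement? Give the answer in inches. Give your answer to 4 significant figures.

ΔR = 27.09 − 15.49 = 11.6 ft²·°F·h/BTU
L = ΔR / (R/in) = 11.6/3.752 = 3.0917 in

3.092 in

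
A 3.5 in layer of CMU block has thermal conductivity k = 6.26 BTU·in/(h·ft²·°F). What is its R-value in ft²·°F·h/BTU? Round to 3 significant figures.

R = L/k = 3.5/6.26 = 0.5591 ft²·°F·h/BTU

0.559 ft²·°F·h/BTU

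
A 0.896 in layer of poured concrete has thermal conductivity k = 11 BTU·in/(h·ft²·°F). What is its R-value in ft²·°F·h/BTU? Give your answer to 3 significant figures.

0.0815 ft²·°F·h/BTU

R = L/k = 0.896/11 = 0.08145 ft²·°F·h/BTU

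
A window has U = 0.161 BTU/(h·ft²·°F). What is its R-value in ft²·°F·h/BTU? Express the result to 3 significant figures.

6.21 ft²·°F·h/BTU

R = 1/U = 1/0.161 = 6.211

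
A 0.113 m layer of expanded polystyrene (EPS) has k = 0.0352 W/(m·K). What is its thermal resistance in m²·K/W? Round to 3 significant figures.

R = L/k = 0.113/0.0352 = 3.21 m²·K/W

3.21 m²·K/W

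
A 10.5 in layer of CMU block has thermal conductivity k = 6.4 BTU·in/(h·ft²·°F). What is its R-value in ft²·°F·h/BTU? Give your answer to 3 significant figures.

R = L/k = 10.5/6.4 = 1.641 ft²·°F·h/BTU

1.64 ft²·°F·h/BTU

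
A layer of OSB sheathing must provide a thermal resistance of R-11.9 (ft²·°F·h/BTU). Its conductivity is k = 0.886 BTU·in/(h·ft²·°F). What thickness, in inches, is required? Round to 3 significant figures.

10.5 in

L = R × k = 11.9 × 0.886 = 10.54 in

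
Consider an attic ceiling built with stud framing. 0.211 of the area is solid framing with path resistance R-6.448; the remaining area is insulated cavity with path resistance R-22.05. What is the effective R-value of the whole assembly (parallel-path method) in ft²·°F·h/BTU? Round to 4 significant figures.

U_eff = 0.789/22.05 + 0.211/6.448 = 0.035782 + 0.032723 = 0.068506
R_eff = 1/U_eff = 14.597 ft²·°F·h/BTU

14.60 ft²·°F·h/BTU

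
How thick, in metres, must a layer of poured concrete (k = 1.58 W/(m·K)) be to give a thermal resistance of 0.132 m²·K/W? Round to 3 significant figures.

0.209 m

L = R·k = 0.132 × 1.58 = 0.2086 m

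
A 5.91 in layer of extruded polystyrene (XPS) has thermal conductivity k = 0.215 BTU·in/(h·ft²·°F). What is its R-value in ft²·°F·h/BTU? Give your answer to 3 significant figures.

27.5 ft²·°F·h/BTU

R = L/k = 5.91/0.215 = 27.49 ft²·°F·h/BTU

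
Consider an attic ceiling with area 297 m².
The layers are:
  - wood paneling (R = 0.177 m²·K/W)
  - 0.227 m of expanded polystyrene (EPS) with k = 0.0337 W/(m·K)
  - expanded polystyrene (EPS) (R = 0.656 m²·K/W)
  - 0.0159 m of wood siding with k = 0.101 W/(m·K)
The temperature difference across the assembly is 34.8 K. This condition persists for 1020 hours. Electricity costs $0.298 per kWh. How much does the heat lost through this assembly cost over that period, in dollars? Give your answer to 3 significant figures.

0.227/0.0337 = 6.736
0.0159/0.101 = 0.1574
R_total = 0.177 + 6.736 + 0.656 + 0.1574 = 7.726 m²·K/W
Q = 297 × 34.8 / 7.726 = 1338 W
E = 1338 W × 1020 h / 1000 = 1364 kWh
Cost = 1364 × 0.298 = $406.6

407 dollars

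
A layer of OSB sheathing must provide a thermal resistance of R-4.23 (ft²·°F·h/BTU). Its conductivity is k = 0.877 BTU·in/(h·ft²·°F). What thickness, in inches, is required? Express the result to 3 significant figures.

L = R × k = 4.23 × 0.877 = 3.71 in

3.71 in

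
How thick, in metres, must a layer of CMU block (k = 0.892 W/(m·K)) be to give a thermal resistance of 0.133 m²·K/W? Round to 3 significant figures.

L = R·k = 0.133 × 0.892 = 0.1186 m

0.119 m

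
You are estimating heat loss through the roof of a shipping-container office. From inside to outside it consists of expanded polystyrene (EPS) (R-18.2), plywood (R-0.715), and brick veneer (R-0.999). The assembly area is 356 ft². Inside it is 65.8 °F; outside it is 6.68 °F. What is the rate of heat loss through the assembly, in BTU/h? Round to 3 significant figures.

1060 BTU/h

R_total = 18.2 + 0.715 + 0.999 = 19.91 ft²·°F·h/BTU
Q = A·ΔT/R = 356 × (65.8 − 6.68) / 19.91 = 1057 BTU/h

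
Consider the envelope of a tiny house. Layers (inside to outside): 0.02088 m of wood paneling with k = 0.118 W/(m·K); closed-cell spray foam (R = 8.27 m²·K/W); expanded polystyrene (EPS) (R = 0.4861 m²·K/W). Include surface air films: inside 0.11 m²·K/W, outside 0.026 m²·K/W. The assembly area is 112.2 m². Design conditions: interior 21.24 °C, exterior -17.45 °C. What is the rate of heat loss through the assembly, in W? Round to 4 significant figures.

0.02088/0.118 = 0.17695
R_total = 0.11 + 0.17695 + 8.27 + 0.4861 + 0.026 = 9.069 m²·K/W
Q = A·ΔT/R = 112.2 × (21.24 − (-17.45)) / 9.069 = 478.66 W

478.7 W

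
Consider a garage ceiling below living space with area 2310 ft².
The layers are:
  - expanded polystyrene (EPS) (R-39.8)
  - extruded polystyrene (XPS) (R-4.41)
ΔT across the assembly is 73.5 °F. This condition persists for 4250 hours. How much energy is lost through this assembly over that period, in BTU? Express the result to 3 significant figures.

R_total = 39.8 + 4.41 = 44.21 ft²·°F·h/BTU
Q = 2310 × 73.5 / 44.21 = 3840 BTU/h
E = 3840 × 4250 = 16320000 BTU

16300000 BTU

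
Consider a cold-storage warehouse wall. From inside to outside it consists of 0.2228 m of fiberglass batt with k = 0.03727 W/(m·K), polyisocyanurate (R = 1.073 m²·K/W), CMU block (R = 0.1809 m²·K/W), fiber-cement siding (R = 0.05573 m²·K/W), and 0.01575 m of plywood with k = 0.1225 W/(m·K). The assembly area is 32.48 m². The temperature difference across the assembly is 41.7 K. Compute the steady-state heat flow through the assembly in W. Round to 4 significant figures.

0.2228/0.03727 = 5.978
0.01575/0.1225 = 0.12857
R_total = 5.978 + 1.073 + 0.1809 + 0.05573 + 0.12857 = 7.4162 m²·K/W
Q = A·ΔT/R = 32.48 × 41.7 / 7.4162 = 182.63 W

182.6 W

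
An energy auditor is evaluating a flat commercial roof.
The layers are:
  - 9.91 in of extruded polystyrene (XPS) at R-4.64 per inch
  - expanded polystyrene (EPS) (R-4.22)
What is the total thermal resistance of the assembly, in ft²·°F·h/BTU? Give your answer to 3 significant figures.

9.91 × 4.64 = 45.98
R_total = 45.98 + 4.22 = 50.2 ft²·°F·h/BTU

50.2 ft²·°F·h/BTU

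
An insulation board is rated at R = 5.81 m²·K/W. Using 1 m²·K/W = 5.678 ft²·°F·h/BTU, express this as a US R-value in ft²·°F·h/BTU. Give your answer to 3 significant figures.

R_US = 5.81 × 5.678 = 32.99

33.0 ft²·°F·h/BTU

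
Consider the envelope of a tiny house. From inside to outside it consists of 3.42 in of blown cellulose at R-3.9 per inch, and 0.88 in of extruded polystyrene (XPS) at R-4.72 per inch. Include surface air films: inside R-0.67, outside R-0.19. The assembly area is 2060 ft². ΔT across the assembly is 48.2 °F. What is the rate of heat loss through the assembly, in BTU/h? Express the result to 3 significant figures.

3.42 × 3.9 = 13.34
0.88 × 4.72 = 4.154
R_total = 0.67 + 13.34 + 4.154 + 0.19 = 18.35 ft²·°F·h/BTU
Q = A·ΔT/R = 2060 × 48.2 / 18.35 = 5411 BTU/h

5410 BTU/h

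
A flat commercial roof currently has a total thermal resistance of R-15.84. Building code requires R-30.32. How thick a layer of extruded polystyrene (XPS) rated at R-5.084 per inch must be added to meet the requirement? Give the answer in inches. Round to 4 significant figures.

2.848 in

ΔR = 30.32 − 15.84 = 14.48 ft²·°F·h/BTU
L = ΔR / (R/in) = 14.48/5.084 = 2.8482 in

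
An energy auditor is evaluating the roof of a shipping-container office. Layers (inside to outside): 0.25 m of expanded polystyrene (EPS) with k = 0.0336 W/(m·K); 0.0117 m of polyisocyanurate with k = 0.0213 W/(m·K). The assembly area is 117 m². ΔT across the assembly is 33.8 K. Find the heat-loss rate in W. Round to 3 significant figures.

0.25/0.0336 = 7.44
0.0117/0.0213 = 0.5493
R_total = 7.44 + 0.5493 = 7.99 m²·K/W
Q = A·ΔT/R = 117 × 33.8 / 7.99 = 495 W

495 W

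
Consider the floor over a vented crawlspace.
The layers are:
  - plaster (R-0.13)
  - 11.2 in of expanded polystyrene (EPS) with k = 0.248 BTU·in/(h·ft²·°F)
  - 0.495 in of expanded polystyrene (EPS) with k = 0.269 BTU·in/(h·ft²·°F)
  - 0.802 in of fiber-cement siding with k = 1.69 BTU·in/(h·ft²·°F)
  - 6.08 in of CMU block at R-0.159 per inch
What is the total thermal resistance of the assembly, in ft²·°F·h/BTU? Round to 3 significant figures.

48.6 ft²·°F·h/BTU

11.2/0.248 = 45.16
0.495/0.269 = 1.84
0.802/1.69 = 0.4746
6.08 × 0.159 = 0.9667
R_total = 0.13 + 45.16 + 1.84 + 0.4746 + 0.9667 = 48.57 ft²·°F·h/BTU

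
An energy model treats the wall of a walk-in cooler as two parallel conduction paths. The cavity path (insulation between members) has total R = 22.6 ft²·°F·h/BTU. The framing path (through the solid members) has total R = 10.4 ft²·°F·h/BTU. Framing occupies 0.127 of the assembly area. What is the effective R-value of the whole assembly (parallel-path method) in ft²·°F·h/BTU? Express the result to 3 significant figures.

19.7 ft²·°F·h/BTU

U_eff = 0.873/22.6 + 0.127/10.4 = 0.03863 + 0.01221 = 0.05084
R_eff = 1/U_eff = 19.67 ft²·°F·h/BTU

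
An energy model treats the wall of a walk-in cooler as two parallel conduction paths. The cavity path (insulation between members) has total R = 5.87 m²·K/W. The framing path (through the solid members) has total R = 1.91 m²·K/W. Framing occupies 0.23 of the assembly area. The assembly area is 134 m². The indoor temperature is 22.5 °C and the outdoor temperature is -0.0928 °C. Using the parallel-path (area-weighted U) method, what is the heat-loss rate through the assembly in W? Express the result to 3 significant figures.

U_eff = 0.77/5.87 + 0.23/1.91 = 0.1312 + 0.1204 = 0.2516
R_eff = 1/U_eff = 3.975 m²·K/W
Q = 134 × (22.5 − (-0.0928)) / 3.975 = 761.7 W

762 W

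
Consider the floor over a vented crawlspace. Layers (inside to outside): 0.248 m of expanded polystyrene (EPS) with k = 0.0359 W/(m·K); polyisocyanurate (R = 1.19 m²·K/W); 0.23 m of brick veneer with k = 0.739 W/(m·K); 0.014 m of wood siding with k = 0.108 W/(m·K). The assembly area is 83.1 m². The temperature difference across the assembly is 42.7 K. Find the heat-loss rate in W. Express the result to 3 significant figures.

416 W

0.248/0.0359 = 6.908
0.23/0.739 = 0.3112
0.014/0.108 = 0.1296
R_total = 6.908 + 1.19 + 0.3112 + 0.1296 = 8.539 m²·K/W
Q = A·ΔT/R = 83.1 × 42.7 / 8.539 = 415.6 W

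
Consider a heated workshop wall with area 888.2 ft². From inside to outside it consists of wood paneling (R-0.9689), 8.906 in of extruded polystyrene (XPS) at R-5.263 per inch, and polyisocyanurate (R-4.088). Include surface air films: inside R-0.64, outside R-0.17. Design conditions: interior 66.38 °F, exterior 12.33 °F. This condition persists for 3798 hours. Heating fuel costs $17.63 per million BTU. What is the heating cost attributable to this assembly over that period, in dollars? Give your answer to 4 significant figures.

60.95 dollars

8.906 × 5.263 = 46.872
R_total = 0.64 + 0.9689 + 46.872 + 4.088 + 0.17 = 52.739 ft²·°F·h/BTU
Q = 888.2 × (66.38 − 12.33) / 52.739 = 910.28 BTU/h
E = 910.28 × 3798 = 3457200 BTU
Cost = 3457200/10⁶ × 17.63 = $60.951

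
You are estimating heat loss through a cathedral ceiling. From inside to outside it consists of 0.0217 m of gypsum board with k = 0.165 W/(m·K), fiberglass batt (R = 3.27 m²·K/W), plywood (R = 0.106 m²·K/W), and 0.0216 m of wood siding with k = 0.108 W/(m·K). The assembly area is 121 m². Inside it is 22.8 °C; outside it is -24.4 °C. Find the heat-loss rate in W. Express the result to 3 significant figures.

1540 W

0.0217/0.165 = 0.1315
0.0216/0.108 = 0.2
R_total = 0.1315 + 3.27 + 0.106 + 0.2 = 3.708 m²·K/W
Q = A·ΔT/R = 121 × (22.8 − (-24.4)) / 3.708 = 1540 W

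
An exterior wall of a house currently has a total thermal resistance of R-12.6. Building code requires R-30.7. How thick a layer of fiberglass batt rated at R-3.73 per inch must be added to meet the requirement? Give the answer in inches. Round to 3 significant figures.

ΔR = 30.7 − 12.6 = 18.1 ft²·°F·h/BTU
L = ΔR / (R/in) = 18.1/3.73 = 4.853 in

4.85 in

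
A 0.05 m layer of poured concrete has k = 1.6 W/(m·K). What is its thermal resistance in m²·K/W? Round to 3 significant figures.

R = L/k = 0.05/1.6 = 0.03125 m²·K/W

0.0312 m²·K/W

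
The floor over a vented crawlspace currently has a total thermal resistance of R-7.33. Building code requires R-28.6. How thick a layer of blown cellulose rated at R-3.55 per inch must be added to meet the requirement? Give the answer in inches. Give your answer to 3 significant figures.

ΔR = 28.6 − 7.33 = 21.27 ft²·°F·h/BTU
L = ΔR / (R/in) = 21.27/3.55 = 5.992 in

5.99 in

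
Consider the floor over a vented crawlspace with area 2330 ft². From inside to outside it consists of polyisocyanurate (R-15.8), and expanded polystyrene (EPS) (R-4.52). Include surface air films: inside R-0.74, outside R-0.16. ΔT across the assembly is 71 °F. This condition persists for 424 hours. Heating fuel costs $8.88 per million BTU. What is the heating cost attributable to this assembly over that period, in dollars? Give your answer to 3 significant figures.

29.4 dollars

R_total = 0.74 + 15.8 + 4.52 + 0.16 = 21.22 ft²·°F·h/BTU
Q = 2330 × 71 / 21.22 = 7796 BTU/h
E = 7796 × 424 = 3305000 BTU
Cost = 3305000/10⁶ × 8.88 = $29.35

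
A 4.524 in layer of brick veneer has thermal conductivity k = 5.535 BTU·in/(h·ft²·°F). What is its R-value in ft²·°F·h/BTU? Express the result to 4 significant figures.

0.8173 ft²·°F·h/BTU

R = L/k = 4.524/5.535 = 0.81734 ft²·°F·h/BTU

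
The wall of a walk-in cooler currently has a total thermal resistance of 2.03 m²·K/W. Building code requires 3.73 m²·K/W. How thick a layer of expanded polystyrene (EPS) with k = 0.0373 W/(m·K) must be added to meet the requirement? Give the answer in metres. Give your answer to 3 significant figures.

ΔR = 3.73 − 2.03 = 1.7 m²·K/W
L = ΔR × k = 1.7 × 0.0373 = 0.06341 m

0.0634 m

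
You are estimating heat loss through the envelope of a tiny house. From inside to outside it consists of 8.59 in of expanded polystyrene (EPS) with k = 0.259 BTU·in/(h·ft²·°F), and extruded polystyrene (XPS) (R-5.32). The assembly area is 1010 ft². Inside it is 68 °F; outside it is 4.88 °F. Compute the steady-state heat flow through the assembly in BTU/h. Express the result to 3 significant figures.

8.59/0.259 = 33.17
R_total = 33.17 + 5.32 = 38.49 ft²·°F·h/BTU
Q = A·ΔT/R = 1010 × (68 − 4.88) / 38.49 = 1656 BTU/h

1660 BTU/h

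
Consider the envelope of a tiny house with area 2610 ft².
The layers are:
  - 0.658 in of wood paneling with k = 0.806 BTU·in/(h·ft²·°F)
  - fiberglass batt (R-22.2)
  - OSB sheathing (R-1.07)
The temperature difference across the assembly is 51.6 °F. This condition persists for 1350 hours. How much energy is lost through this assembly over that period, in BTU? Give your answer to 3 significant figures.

7550000 BTU

0.658/0.806 = 0.8164
R_total = 0.8164 + 22.2 + 1.07 = 24.09 ft²·°F·h/BTU
Q = 2610 × 51.6 / 24.09 = 5591 BTU/h
E = 5591 × 1350 = 7548000 BTU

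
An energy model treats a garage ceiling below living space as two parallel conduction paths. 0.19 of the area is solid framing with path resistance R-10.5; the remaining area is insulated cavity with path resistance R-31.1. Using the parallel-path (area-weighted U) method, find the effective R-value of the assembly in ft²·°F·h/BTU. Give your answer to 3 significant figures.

22.7 ft²·°F·h/BTU

U_eff = 0.81/31.1 + 0.19/10.5 = 0.02605 + 0.0181 = 0.04414
R_eff = 1/U_eff = 22.66 ft²·°F·h/BTU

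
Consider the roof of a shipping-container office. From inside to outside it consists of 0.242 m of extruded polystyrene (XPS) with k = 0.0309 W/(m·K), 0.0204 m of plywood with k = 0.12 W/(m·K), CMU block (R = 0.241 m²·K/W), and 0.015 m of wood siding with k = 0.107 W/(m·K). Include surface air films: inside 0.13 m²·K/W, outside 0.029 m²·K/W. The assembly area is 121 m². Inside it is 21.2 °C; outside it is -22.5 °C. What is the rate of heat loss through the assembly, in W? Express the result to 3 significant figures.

0.242/0.0309 = 7.832
0.0204/0.12 = 0.17
0.015/0.107 = 0.1402
R_total = 0.13 + 7.832 + 0.17 + 0.241 + 0.1402 + 0.029 = 8.542 m²·K/W
Q = A·ΔT/R = 121 × (21.2 − (-22.5)) / 8.542 = 619 W

619 W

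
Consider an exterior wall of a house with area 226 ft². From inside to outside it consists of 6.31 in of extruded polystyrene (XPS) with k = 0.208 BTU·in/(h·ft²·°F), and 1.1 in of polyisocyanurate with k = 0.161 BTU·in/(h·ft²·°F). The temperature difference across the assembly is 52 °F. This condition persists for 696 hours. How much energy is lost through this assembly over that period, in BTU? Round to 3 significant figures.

6.31/0.208 = 30.34
1.1/0.161 = 6.832
R_total = 30.34 + 6.832 = 37.17 ft²·°F·h/BTU
Q = 226 × 52 / 37.17 = 316.2 BTU/h
E = 316.2 × 696 = 220100 BTU

220000 BTU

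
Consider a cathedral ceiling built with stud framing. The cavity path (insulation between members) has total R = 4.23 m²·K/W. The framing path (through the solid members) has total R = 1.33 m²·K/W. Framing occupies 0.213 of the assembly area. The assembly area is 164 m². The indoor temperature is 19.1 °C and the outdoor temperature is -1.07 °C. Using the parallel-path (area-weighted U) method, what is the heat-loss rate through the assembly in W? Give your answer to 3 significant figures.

1150 W

U_eff = 0.787/4.23 + 0.213/1.33 = 0.1861 + 0.1602 = 0.3462
R_eff = 1/U_eff = 2.888 m²·K/W
Q = 164 × (19.1 − (-1.07)) / 2.888 = 1145 W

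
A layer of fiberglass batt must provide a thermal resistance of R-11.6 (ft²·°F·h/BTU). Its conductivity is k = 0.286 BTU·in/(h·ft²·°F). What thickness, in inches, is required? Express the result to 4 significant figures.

L = R × k = 11.6 × 0.286 = 3.3176 in

3.318 in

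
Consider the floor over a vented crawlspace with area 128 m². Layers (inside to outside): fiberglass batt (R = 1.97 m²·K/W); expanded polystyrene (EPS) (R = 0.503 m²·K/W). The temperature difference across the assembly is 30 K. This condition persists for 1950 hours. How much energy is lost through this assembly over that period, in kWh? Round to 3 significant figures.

R_total = 1.97 + 0.503 = 2.473 m²·K/W
Q = 128 × 30 / 2.473 = 1553 W
E = 1553 W × 1950 h / 1000 = 3028 kWh

3030 kWh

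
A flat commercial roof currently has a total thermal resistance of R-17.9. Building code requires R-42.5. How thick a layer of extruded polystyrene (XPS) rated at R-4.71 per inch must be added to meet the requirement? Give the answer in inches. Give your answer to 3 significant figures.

5.22 in

ΔR = 42.5 − 17.9 = 24.6 ft²·°F·h/BTU
L = ΔR / (R/in) = 24.6/4.71 = 5.223 in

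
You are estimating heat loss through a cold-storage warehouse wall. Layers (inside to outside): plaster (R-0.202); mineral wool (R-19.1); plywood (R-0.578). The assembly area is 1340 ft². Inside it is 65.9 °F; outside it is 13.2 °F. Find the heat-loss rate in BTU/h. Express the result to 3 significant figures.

R_total = 0.202 + 19.1 + 0.578 = 19.88 ft²·°F·h/BTU
Q = A·ΔT/R = 1340 × (65.9 − 13.2) / 19.88 = 3552 BTU/h

3550 BTU/h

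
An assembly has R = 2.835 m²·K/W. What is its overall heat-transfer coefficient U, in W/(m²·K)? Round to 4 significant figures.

0.3527 W/(m²·K)

U = 1/R = 1/2.835 = 0.35273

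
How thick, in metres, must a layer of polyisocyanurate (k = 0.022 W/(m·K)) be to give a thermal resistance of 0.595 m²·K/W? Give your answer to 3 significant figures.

L = R·k = 0.595 × 0.022 = 0.01309 m

0.0131 m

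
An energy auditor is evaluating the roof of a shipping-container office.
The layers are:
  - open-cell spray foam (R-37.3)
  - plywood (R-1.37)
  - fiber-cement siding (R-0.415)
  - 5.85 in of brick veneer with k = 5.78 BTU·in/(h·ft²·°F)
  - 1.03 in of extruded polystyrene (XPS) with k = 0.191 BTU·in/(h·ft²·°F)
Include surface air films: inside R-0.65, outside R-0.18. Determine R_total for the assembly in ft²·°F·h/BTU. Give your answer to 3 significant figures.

46.3 ft²·°F·h/BTU

5.85/5.78 = 1.012
1.03/0.191 = 5.393
R_total = 0.65 + 37.3 + 1.37 + 0.415 + 1.012 + 5.393 + 0.18 = 46.32 ft²·°F·h/BTU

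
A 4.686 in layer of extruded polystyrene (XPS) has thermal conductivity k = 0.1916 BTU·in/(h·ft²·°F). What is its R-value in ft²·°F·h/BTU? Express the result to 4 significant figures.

24.46 ft²·°F·h/BTU

R = L/k = 4.686/0.1916 = 24.457 ft²·°F·h/BTU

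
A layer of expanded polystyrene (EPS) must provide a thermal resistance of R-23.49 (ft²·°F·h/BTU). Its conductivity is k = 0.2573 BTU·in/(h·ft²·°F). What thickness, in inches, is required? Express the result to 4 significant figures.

6.044 in

L = R × k = 23.49 × 0.2573 = 6.044 in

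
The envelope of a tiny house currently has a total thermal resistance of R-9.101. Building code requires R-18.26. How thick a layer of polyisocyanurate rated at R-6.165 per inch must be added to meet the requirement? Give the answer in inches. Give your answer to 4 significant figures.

ΔR = 18.26 − 9.101 = 9.159 ft²·°F·h/BTU
L = ΔR / (R/in) = 9.159/6.165 = 1.4856 in

1.486 in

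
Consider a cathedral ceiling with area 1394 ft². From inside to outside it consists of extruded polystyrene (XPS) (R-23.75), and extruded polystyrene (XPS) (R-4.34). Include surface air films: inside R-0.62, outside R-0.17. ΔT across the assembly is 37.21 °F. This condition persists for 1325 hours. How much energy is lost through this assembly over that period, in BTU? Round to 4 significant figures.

2380000 BTU

R_total = 0.62 + 23.75 + 4.34 + 0.17 = 28.88 ft²·°F·h/BTU
Q = 1394 × 37.21 / 28.88 = 1796.1 BTU/h
E = 1796.1 × 1325 = 2379800 BTU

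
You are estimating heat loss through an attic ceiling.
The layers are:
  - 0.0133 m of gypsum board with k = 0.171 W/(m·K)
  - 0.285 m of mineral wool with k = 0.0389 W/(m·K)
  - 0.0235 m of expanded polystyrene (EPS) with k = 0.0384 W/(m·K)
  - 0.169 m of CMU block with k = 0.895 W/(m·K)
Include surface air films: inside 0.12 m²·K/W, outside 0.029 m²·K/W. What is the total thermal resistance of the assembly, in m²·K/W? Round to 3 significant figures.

0.0133/0.171 = 0.07778
0.285/0.0389 = 7.326
0.0235/0.0384 = 0.612
0.169/0.895 = 0.1888
R_total = 0.12 + 0.07778 + 7.326 + 0.612 + 0.1888 + 0.029 = 8.354 m²·K/W

8.35 m²·K/W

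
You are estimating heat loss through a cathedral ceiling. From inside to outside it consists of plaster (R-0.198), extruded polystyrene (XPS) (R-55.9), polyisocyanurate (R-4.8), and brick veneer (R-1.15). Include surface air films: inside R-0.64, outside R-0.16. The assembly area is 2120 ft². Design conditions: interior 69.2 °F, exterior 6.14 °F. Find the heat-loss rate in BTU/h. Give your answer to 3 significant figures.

R_total = 0.64 + 0.198 + 55.9 + 4.8 + 1.15 + 0.16 = 62.85 ft²·°F·h/BTU
Q = A·ΔT/R = 2120 × (69.2 − 6.14) / 62.85 = 2127 BTU/h

2130 BTU/h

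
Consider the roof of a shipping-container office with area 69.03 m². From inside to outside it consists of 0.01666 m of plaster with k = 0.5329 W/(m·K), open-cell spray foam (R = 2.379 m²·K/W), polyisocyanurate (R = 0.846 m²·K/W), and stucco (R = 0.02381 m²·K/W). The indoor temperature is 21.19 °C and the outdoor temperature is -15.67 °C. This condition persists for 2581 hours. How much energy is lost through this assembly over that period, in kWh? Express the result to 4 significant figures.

0.01666/0.5329 = 0.031263
R_total = 0.031263 + 2.379 + 0.846 + 0.02381 = 3.2801 m²·K/W
Q = 69.03 × (21.19 − (-15.67)) / 3.2801 = 775.73 W
E = 775.73 W × 2581 h / 1000 = 2002.2 kWh

2002 kWh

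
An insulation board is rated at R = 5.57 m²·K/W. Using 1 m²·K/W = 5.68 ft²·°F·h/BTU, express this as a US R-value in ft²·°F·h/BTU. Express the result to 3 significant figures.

31.6 ft²·°F·h/BTU

R_US = 5.57 × 5.68 = 31.64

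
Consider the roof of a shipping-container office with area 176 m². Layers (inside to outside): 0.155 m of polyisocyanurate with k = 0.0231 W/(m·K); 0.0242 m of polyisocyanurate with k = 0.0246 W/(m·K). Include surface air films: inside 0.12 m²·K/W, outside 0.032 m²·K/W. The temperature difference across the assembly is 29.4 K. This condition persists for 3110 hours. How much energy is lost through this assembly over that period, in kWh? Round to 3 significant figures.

2050 kWh

0.155/0.0231 = 6.71
0.0242/0.0246 = 0.9837
R_total = 0.12 + 6.71 + 0.9837 + 0.032 = 7.846 m²·K/W
Q = 176 × 29.4 / 7.846 = 659.5 W
E = 659.5 W × 3110 h / 1000 = 2051 kWh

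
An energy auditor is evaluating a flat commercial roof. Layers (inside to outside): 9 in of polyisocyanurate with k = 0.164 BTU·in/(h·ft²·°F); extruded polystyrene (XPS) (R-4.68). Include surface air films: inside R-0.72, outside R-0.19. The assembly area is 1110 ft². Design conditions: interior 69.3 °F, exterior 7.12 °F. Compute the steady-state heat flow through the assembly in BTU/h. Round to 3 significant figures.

9/0.164 = 54.88
R_total = 0.72 + 54.88 + 4.68 + 0.19 = 60.47 ft²·°F·h/BTU
Q = A·ΔT/R = 1110 × (69.3 − 7.12) / 60.47 = 1141 BTU/h

1140 BTU/h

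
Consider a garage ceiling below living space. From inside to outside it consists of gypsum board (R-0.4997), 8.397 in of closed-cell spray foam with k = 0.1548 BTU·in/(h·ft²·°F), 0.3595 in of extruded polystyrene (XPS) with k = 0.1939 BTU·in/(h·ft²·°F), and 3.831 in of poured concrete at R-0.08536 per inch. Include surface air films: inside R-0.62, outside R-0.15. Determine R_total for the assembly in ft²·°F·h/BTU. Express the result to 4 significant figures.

8.397/0.1548 = 54.244
0.3595/0.1939 = 1.854
3.831 × 0.08536 = 0.32701
R_total = 0.62 + 0.4997 + 54.244 + 1.854 + 0.32701 + 0.15 = 57.695 ft²·°F·h/BTU

57.69 ft²·°F·h/BTU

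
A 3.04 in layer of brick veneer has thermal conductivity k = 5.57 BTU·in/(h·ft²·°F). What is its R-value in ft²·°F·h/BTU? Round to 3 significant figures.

R = L/k = 3.04/5.57 = 0.5458 ft²·°F·h/BTU

0.546 ft²·°F·h/BTU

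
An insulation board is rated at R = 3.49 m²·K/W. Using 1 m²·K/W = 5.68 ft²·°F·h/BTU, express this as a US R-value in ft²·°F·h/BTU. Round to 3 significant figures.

19.8 ft²·°F·h/BTU

R_US = 3.49 × 5.68 = 19.82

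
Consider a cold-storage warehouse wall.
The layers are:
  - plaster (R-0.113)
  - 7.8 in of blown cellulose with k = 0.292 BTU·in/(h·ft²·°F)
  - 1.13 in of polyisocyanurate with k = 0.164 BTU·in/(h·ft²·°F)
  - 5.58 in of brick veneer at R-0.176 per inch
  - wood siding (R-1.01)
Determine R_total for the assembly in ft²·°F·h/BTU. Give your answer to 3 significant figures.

35.7 ft²·°F·h/BTU

7.8/0.292 = 26.71
1.13/0.164 = 6.89
5.58 × 0.176 = 0.9821
R_total = 0.113 + 26.71 + 6.89 + 0.9821 + 1.01 = 35.71 ft²·°F·h/BTU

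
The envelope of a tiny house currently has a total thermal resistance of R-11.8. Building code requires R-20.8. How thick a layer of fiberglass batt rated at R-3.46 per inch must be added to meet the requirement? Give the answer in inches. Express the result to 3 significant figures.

2.60 in

ΔR = 20.8 − 11.8 = 9 ft²·°F·h/BTU
L = ΔR / (R/in) = 9/3.46 = 2.601 in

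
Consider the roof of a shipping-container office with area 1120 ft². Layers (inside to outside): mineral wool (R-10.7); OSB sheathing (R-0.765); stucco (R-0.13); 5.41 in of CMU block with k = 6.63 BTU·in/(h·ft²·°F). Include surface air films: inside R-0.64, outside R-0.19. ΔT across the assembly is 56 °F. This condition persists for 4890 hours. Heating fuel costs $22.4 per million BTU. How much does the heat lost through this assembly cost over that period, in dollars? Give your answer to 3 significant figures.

5.41/6.63 = 0.816
R_total = 0.64 + 10.7 + 0.765 + 0.13 + 0.816 + 0.19 = 13.24 ft²·°F·h/BTU
Q = 1120 × 56 / 13.24 = 4737 BTU/h
E = 4737 × 4890 = 23160000 BTU
Cost = 23160000/10⁶ × 22.4 = $518.9

519 dollars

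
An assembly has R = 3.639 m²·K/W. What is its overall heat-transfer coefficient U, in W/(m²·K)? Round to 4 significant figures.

U = 1/R = 1/3.639 = 0.2748

0.2748 W/(m²·K)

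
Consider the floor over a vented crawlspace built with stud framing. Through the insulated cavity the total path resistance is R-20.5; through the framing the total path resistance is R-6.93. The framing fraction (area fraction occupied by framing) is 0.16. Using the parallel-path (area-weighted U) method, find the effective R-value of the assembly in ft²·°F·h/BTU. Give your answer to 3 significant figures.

U_eff = 0.84/20.5 + 0.16/6.93 = 0.04098 + 0.02309 = 0.06406
R_eff = 1/U_eff = 15.61 ft²·°F·h/BTU

15.6 ft²·°F·h/BTU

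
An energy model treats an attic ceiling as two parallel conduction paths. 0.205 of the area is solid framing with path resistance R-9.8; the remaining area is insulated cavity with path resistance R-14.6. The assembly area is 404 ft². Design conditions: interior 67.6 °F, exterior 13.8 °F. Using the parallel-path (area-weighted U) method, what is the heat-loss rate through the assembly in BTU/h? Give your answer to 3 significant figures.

1640 BTU/h

U_eff = 0.795/14.6 + 0.205/9.8 = 0.05445 + 0.02092 = 0.07537
R_eff = 1/U_eff = 13.27 ft²·°F·h/BTU
Q = 404 × (67.6 − 13.8) / 13.27 = 1638 BTU/h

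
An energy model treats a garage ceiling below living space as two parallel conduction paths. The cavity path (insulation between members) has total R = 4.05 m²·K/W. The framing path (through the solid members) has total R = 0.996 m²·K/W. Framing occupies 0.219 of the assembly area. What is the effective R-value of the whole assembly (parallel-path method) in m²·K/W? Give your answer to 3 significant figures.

2.42 m²·K/W

U_eff = 0.781/4.05 + 0.219/0.996 = 0.1928 + 0.2199 = 0.4127
R_eff = 1/U_eff = 2.423 m²·K/W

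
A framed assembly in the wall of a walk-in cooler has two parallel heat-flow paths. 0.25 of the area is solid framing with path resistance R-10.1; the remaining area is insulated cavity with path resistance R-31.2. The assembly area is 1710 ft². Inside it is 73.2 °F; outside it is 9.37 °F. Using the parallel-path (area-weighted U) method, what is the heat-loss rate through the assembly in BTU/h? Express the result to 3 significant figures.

5330 BTU/h

U_eff = 0.75/31.2 + 0.25/10.1 = 0.02404 + 0.02475 = 0.04879
R_eff = 1/U_eff = 20.5 ft²·°F·h/BTU
Q = 1710 × (73.2 − 9.37) / 20.5 = 5325 BTU/h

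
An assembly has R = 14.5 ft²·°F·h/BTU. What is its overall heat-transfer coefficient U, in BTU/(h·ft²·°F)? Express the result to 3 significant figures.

U = 1/R = 1/14.5 = 0.06897

0.0690 BTU/(h·ft²·°F)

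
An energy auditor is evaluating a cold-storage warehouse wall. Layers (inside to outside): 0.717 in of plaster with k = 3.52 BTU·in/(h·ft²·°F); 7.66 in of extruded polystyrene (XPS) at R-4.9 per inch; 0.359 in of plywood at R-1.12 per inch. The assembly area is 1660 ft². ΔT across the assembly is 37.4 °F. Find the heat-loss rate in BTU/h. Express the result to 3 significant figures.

1630 BTU/h

0.717/3.52 = 0.2037
7.66 × 4.9 = 37.53
0.359 × 1.12 = 0.4021
R_total = 0.2037 + 37.53 + 0.4021 = 38.14 ft²·°F·h/BTU
Q = A·ΔT/R = 1660 × 37.4 / 38.14 = 1628 BTU/h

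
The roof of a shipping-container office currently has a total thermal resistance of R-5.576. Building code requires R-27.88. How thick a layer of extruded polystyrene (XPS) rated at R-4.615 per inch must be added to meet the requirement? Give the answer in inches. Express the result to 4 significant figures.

4.833 in

ΔR = 27.88 − 5.576 = 22.304 ft²·°F·h/BTU
L = ΔR / (R/in) = 22.304/4.615 = 4.8329 in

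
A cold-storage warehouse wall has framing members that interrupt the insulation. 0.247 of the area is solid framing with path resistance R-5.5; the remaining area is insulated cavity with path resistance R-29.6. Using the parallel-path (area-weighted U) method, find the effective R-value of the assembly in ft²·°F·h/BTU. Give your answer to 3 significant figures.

U_eff = 0.753/29.6 + 0.247/5.5 = 0.02544 + 0.04491 = 0.07035
R_eff = 1/U_eff = 14.21 ft²·°F·h/BTU

14.2 ft²·°F·h/BTU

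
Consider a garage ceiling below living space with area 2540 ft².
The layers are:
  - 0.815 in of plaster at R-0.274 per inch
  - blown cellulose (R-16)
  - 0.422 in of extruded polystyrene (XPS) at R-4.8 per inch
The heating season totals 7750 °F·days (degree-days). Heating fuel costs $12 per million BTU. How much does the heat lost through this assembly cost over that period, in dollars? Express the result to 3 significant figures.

311 dollars

0.815 × 0.274 = 0.2233
0.422 × 4.8 = 2.026
R_total = 0.2233 + 16 + 2.026 = 18.25 ft²·°F·h/BTU
E = A × HDD × 24 / R = 2540 × 7750 × 24 / 18.25 = 25890000 BTU
Cost = 25890000/10⁶ × 12 = $310.7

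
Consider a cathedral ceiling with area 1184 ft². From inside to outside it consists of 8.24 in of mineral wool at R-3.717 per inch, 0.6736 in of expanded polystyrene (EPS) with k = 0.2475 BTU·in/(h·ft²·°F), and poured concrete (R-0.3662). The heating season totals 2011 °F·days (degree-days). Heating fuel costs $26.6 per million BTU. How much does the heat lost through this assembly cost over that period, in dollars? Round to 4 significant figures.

45.08 dollars

8.24 × 3.717 = 30.628
0.6736/0.2475 = 2.7216
R_total = 30.628 + 2.7216 + 0.3662 = 33.716 ft²·°F·h/BTU
E = A × HDD × 24 / R = 1184 × 2011 × 24 / 33.716 = 1694900 BTU
Cost = 1694900/10⁶ × 26.6 = $45.084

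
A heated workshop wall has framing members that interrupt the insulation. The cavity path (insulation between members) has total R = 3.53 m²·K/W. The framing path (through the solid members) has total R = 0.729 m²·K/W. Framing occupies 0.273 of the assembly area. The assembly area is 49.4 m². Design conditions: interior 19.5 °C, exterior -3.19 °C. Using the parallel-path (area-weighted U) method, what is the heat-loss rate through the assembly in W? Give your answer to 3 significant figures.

651 W

U_eff = 0.727/3.53 + 0.273/0.729 = 0.2059 + 0.3745 = 0.5804
R_eff = 1/U_eff = 1.723 m²·K/W
Q = 49.4 × (19.5 − (-3.19)) / 1.723 = 650.6 W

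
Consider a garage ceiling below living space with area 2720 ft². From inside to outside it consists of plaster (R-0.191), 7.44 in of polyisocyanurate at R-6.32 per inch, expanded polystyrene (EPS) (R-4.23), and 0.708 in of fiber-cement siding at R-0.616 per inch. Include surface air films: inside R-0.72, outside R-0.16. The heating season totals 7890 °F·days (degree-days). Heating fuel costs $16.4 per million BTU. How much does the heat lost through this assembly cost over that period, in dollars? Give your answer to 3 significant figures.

160 dollars

7.44 × 6.32 = 47.02
0.708 × 0.616 = 0.4361
R_total = 0.72 + 0.191 + 47.02 + 4.23 + 0.4361 + 0.16 = 52.76 ft²·°F·h/BTU
E = A × HDD × 24 / R = 2720 × 7890 × 24 / 52.76 = 9763000 BTU
Cost = 9763000/10⁶ × 16.4 = $160.1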